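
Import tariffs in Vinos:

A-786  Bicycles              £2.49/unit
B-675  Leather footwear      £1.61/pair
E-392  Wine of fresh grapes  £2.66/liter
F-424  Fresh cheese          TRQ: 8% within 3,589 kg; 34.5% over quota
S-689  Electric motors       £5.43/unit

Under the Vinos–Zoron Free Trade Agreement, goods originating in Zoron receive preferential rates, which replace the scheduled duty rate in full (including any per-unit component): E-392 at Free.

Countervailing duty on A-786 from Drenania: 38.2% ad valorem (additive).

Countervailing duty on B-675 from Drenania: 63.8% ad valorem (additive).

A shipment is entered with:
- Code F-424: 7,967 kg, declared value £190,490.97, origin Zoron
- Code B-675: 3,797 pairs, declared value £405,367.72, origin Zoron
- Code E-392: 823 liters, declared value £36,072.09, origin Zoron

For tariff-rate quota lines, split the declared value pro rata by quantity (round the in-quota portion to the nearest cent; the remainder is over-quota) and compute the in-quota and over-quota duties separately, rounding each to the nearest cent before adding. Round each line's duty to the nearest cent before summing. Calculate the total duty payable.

Line 1 (F-424, Zoron, 7,967 kg, £190,490.97):
Code F-424 is under a tariff-rate quota (threshold 3,589 kg). In-quota: 3,589 kg at 8%; over-quota: 4,378 kg at 34.5%.
Pro-rata value split: in-quota = £190,490.97 × 3,589/7,967 = £85,812.99; over-quota = £190,490.97 − £85,812.99 = £104,677.98.
In-quota duty = £85,812.99 × 8% = £6,865.04. Over-quota duty = £104,677.98 × 34.5% = £36,113.90.
Line duty = £6,865.04 + £36,113.90 = £42,978.94.
Line 2 (B-675, Zoron, 3,797 pairs, £405,367.72):
Base rate for B-675 is £1.61/pair.
Origin Zoron is the FTA partner but B-675 is not on the preference list; base rate stands.
The additional-duty order on B-675 targets Drenania, not Zoron; it does not apply.
Duty = 3,797 × £1.61 = £6,113.17.
Line 3 (E-392, Zoron, 823 liters, £36,072.09):
Base rate for E-392 is £2.66/liter.
Origin Zoron qualifies under the Vinos–Zoron agreement and E-392 is covered: preferential rate Free applies instead.
Duty = £36,072.09 × 0% = £0.00.
Total = £42,978.94 + £6,113.17 + £0.00 = £49,092.11.

£49,092.11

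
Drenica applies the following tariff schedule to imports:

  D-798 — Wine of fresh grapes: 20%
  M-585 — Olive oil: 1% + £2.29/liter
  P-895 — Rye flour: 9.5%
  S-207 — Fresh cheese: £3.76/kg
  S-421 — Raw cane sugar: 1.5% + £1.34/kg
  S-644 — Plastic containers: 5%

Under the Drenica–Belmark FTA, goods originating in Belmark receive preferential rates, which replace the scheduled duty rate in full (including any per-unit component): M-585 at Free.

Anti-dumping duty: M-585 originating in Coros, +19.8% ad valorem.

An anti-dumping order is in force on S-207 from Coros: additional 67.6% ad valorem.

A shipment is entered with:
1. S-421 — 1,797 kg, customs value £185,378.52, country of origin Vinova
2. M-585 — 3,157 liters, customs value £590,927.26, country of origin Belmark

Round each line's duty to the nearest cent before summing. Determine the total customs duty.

Line 1 (S-421, Vinova, 1,797 kg, £185,378.52):
Base rate for S-421 is 1.5% + £1.34/kg.
Duty = £185,378.52 × 1.5% + 1,797 × £1.34 = £5,188.66.
Line 2 (M-585, Belmark, 3,157 liters, £590,927.26):
Base rate for M-585 is 1% + £2.29/liter.
Origin Belmark qualifies under the Drenica–Belmark agreement and M-585 is covered: preferential rate Free applies instead.
The additional-duty order on M-585 targets Coros, not Belmark; it does not apply.
Duty = £590,927.26 × 0% = £0.00.
Total = £5,188.66 + £0.00 = £5,188.66.

£5,188.66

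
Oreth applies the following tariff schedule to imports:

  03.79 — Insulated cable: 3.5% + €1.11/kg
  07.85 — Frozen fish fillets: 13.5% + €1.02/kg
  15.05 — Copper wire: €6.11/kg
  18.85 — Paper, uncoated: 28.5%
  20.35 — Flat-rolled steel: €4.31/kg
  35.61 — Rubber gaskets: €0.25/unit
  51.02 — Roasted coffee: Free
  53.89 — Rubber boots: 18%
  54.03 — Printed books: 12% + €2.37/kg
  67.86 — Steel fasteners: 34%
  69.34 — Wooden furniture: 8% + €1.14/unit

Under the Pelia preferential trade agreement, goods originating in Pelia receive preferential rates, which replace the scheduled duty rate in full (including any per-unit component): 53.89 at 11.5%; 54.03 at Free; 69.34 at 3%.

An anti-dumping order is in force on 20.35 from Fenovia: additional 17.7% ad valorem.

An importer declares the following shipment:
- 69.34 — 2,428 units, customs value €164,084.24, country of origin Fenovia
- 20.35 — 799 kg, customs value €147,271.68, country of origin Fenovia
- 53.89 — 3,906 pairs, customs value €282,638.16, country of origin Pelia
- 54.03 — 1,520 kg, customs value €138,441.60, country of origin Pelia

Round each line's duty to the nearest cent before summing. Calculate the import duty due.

Line 1 (69.34, Fenovia, 2,428 units, €164,084.24):
Base rate for 69.34 is 8% + €1.14/unit.
69.34 has an FTA preferential rate, but origin Fenovia is not Pelia; base rate stands.
Duty = €164,084.24 × 8% + 2,428 × €1.14 = €15,894.66.
Line 2 (20.35, Fenovia, 799 kg, €147,271.68):
Base rate for 20.35 is €4.31/kg.
Additional duty on 20.35 from Fenovia: +17.7% ad valorem. Applied ad valorem rate = 17.7%.
Duty = €147,271.68 × 17.7% + 799 × €4.31 = €29,510.78.
Line 3 (53.89, Pelia, 3,906 pairs, €282,638.16):
Base rate for 53.89 is 18%.
Origin Pelia qualifies under the Oreth–Pelia agreement and 53.89 is covered: preferential rate 11.5% applies instead.
Duty = €282,638.16 × 11.5% = €32,503.39.
Line 4 (54.03, Pelia, 1,520 kg, €138,441.60):
Base rate for 54.03 is 12% + €2.37/kg.
Origin Pelia qualifies under the Oreth–Pelia agreement and 54.03 is covered: preferential rate Free applies instead.
Duty = €138,441.60 × 0% = €0.00.
Total = €15,894.66 + €29,510.78 + €32,503.39 + €0.00 = €77,908.83.

€77,908.83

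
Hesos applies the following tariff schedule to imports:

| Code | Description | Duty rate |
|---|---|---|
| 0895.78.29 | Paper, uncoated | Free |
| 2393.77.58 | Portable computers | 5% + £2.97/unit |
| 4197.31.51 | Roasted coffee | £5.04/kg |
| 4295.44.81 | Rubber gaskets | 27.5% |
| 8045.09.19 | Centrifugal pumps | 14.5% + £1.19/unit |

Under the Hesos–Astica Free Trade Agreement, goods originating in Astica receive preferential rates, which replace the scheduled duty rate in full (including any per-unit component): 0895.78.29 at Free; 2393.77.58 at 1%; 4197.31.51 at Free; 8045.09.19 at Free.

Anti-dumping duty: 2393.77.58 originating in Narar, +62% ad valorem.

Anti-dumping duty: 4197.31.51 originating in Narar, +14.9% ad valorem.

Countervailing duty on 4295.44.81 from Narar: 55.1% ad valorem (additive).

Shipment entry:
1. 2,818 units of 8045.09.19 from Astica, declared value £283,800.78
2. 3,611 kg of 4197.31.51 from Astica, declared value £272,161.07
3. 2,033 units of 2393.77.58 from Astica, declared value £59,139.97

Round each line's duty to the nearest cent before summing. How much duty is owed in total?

Line 1 (8045.09.19, Astica, 2,818 units, £283,800.78):
Base rate for 8045.09.19 is 14.5% + £1.19/unit.
Origin Astica qualifies under the Hesos–Astica agreement and 8045.09.19 is covered: preferential rate Free applies instead.
Duty = £283,800.78 × 0% = £0.00.
Line 2 (4197.31.51, Astica, 3,611 kg, £272,161.07):
Base rate for 4197.31.51 is £5.04/kg.
Origin Astica qualifies under the Hesos–Astica agreement and 4197.31.51 is covered: preferential rate Free applies instead.
The additional-duty order on 4197.31.51 targets Narar, not Astica; it does not apply.
Duty = £272,161.07 × 0% = £0.00.
Line 3 (2393.77.58, Astica, 2,033 units, £59,139.97):
Base rate for 2393.77.58 is 5% + £2.97/unit.
Origin Astica qualifies under the Hesos–Astica agreement and 2393.77.58 is covered: preferential rate 1% applies instead.
The additional-duty order on 2393.77.58 targets Narar, not Astica; it does not apply.
Duty = £59,139.97 × 1% = £591.40.
Total = £0.00 + £0.00 + £591.40 = £591.40.

£591.40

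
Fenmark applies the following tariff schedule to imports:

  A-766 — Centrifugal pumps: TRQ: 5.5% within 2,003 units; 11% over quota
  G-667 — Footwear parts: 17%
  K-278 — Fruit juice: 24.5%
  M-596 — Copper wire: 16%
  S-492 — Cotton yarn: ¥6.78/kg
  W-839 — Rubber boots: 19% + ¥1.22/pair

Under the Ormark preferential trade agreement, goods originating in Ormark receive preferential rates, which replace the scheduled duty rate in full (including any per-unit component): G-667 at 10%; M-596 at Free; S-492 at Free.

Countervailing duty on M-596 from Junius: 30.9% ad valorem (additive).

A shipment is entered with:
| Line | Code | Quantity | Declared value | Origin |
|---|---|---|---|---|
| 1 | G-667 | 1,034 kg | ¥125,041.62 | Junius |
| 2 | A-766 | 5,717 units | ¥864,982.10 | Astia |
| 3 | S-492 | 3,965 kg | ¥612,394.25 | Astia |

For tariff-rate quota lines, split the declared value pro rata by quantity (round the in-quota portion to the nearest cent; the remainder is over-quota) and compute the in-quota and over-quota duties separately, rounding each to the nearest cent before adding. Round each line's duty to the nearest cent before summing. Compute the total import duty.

Line 1 (G-667, Junius, 1,034 kg, ¥125,041.62):
Base rate for G-667 is 17%.
G-667 has an FTA preferential rate, but origin Junius is not Ormark; base rate stands.
Duty = ¥125,041.62 × 17% = ¥21,257.08.
Line 2 (A-766, Astia, 5,717 units, ¥864,982.10):
Code A-766 is under a tariff-rate quota (threshold 2,003 units). In-quota: 2,003 units at 5.5%; over-quota: 3,714 units at 11%.
Pro-rata value split: in-quota = ¥864,982.10 × 2,003/5,717 = ¥303,053.90; over-quota = ¥864,982.10 − ¥303,053.90 = ¥561,928.20.
In-quota duty = ¥303,053.90 × 5.5% = ¥16,667.96. Over-quota duty = ¥561,928.20 × 11% = ¥61,812.10.
Line duty = ¥16,667.96 + ¥61,812.10 = ¥78,480.06.
Line 3 (S-492, Astia, 3,965 kg, ¥612,394.25):
Base rate for S-492 is ¥6.78/kg.
S-492 has an FTA preferential rate, but origin Astia is not Ormark; base rate stands.
Duty = 3,965 × ¥6.78 = ¥26,882.70.
Total = ¥21,257.08 + ¥78,480.06 + ¥26,882.70 = ¥126,619.84.

¥126,619.84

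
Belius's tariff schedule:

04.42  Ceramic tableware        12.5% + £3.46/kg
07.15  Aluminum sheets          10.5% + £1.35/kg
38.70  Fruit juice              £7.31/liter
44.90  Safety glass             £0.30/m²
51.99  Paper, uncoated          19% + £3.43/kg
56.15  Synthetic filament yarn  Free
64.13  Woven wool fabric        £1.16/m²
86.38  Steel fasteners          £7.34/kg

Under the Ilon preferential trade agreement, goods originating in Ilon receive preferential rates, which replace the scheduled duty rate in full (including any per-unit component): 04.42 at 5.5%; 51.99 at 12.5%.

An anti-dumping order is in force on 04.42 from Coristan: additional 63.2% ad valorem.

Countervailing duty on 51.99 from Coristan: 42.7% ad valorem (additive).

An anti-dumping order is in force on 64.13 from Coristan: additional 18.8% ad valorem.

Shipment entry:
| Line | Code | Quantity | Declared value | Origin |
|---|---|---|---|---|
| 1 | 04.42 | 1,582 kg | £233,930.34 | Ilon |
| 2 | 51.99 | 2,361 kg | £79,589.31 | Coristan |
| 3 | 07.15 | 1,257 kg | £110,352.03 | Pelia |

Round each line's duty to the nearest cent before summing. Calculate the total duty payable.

£83,354.91

Line 1 (04.42, Ilon, 1,582 kg, £233,930.34):
Base rate for 04.42 is 12.5% + £3.46/kg.
Origin Ilon qualifies under the Belius–Ilon agreement and 04.42 is covered: preferential rate 5.5% applies instead.
The additional-duty order on 04.42 targets Coristan, not Ilon; it does not apply.
Duty = £233,930.34 × 5.5% = £12,866.17.
Line 2 (51.99, Coristan, 2,361 kg, £79,589.31):
Base rate for 51.99 is 19% + £3.43/kg.
51.99 has an FTA preferential rate, but origin Coristan is not Ilon; base rate stands.
Additional duty on 51.99 from Coristan: +42.7%. Applied ad valorem rate: 19% + 42.7% = 61.7%.
Duty = £79,589.31 × 61.7% + 2,361 × £3.43 = £57,204.83.
Line 3 (07.15, Pelia, 1,257 kg, £110,352.03):
Base rate for 07.15 is 10.5% + £1.35/kg.
Duty = £110,352.03 × 10.5% + 1,257 × £1.35 = £13,283.91.
Total = £12,866.17 + £57,204.83 + £13,283.91 = £83,354.91.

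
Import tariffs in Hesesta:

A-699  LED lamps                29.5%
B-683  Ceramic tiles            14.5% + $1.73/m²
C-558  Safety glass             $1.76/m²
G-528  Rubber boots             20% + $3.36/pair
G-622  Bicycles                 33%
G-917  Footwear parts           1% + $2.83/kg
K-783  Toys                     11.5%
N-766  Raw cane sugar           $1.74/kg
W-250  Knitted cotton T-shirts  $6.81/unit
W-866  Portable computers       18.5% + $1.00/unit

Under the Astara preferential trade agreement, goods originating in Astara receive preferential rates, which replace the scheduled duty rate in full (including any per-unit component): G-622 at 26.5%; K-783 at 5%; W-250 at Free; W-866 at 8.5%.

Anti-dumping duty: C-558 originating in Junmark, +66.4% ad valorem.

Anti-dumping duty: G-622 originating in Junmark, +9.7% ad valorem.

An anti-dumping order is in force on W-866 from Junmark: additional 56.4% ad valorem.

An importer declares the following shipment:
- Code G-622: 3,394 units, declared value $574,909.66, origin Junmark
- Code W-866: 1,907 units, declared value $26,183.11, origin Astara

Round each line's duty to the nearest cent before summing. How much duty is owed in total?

Line 1 (G-622, Junmark, 3,394 units, $574,909.66):
Base rate for G-622 is 33%.
G-622 has an FTA preferential rate, but origin Junmark is not Astara; base rate stands.
Additional duty on G-622 from Junmark: +9.7%. Applied ad valorem rate: 33% + 9.7% = 42.7%.
Duty = $574,909.66 × 42.7% = $245,486.42.
Line 2 (W-866, Astara, 1,907 units, $26,183.11):
Base rate for W-866 is 18.5% + $1.00/unit.
Origin Astara qualifies under the Hesesta–Astara agreement and W-866 is covered: preferential rate 8.5% applies instead.
The additional-duty order on W-866 targets Junmark, not Astara; it does not apply.
Duty = $26,183.11 × 8.5% = $2,225.56.
Total = $245,486.42 + $2,225.56 = $247,711.98.

$247,711.98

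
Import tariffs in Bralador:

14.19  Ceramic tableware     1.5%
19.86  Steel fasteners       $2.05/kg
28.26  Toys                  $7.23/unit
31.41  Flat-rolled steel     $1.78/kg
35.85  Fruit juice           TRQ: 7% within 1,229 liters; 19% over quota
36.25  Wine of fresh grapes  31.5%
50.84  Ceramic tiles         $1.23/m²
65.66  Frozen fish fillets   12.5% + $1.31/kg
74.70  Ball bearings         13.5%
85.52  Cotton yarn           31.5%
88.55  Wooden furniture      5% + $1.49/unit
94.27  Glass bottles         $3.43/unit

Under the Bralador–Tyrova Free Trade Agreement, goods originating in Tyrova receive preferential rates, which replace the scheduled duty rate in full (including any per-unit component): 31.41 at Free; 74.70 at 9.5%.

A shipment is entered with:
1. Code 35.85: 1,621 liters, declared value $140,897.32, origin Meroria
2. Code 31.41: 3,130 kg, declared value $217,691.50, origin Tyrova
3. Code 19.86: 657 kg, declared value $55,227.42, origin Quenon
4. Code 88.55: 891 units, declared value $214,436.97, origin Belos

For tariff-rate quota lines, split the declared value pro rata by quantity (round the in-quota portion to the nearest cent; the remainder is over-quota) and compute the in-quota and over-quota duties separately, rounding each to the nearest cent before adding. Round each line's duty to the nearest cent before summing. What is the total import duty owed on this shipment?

$27,347.82

Line 1 (35.85, Meroria, 1,621 liters, $140,897.32):
Code 35.85 is under a tariff-rate quota (threshold 1,229 liters). In-quota: 1,229 liters at 7%; over-quota: 392 liters at 19%.
Pro-rata value split: in-quota = $140,897.32 × 1,229/1,621 = $106,824.68; over-quota = $140,897.32 − $106,824.68 = $34,072.64.
In-quota duty = $106,824.68 × 7% = $7,477.73. Over-quota duty = $34,072.64 × 19% = $6,473.80.
Line duty = $7,477.73 + $6,473.80 = $13,951.53.
Line 2 (31.41, Tyrova, 3,130 kg, $217,691.50):
Base rate for 31.41 is $1.78/kg.
Origin Tyrova qualifies under the Bralador–Tyrova agreement and 31.41 is covered: preferential rate Free applies instead.
Duty = $217,691.50 × 0% = $0.00.
Line 3 (19.86, Quenon, 657 kg, $55,227.42):
Base rate for 19.86 is $2.05/kg.
Duty = 657 × $2.05 = $1,346.85.
Line 4 (88.55, Belos, 891 units, $214,436.97):
Base rate for 88.55 is 5% + $1.49/unit.
Duty = $214,436.97 × 5% + 891 × $1.49 = $12,049.44.
Total = $13,951.53 + $0.00 + $1,346.85 + $12,049.44 = $27,347.82.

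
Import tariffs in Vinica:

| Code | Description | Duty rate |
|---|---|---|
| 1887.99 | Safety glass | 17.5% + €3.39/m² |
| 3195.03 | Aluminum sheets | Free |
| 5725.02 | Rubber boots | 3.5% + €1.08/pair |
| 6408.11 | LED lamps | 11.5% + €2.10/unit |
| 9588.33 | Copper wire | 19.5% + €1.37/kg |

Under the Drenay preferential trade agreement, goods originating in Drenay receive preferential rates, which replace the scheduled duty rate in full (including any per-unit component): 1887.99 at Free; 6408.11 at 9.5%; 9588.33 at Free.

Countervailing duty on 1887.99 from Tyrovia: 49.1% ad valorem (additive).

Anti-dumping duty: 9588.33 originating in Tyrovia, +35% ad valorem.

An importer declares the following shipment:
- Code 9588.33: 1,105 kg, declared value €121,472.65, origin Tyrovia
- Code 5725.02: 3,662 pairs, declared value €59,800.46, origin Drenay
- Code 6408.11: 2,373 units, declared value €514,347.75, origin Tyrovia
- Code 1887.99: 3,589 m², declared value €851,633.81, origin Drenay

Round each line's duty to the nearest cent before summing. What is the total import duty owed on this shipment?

€137,897.71

Line 1 (9588.33, Tyrovia, 1,105 kg, €121,472.65):
Base rate for 9588.33 is 19.5% + €1.37/kg.
9588.33 has an FTA preferential rate, but origin Tyrovia is not Drenay; base rate stands.
Additional duty on 9588.33 from Tyrovia: +35%. Applied ad valorem rate: 19.5% + 35% = 54.5%.
Duty = €121,472.65 × 54.5% + 1,105 × €1.37 = €67,716.44.
Line 2 (5725.02, Drenay, 3,662 pairs, €59,800.46):
Base rate for 5725.02 is 3.5% + €1.08/pair.
Origin Drenay is the FTA partner but 5725.02 is not on the preference list; base rate stands.
Duty = €59,800.46 × 3.5% + 3,662 × €1.08 = €6,047.98.
Line 3 (6408.11, Tyrovia, 2,373 units, €514,347.75):
Base rate for 6408.11 is 11.5% + €2.10/unit.
6408.11 has an FTA preferential rate, but origin Tyrovia is not Drenay; base rate stands.
Duty = €514,347.75 × 11.5% + 2,373 × €2.10 = €64,133.29.
Line 4 (1887.99, Drenay, 3,589 m², €851,633.81):
Base rate for 1887.99 is 17.5% + €3.39/m².
Origin Drenay qualifies under the Vinica–Drenay agreement and 1887.99 is covered: preferential rate Free applies instead.
The additional-duty order on 1887.99 targets Tyrovia, not Drenay; it does not apply.
Duty = €851,633.81 × 0% = €0.00.
Total = €67,716.44 + €6,047.98 + €64,133.29 + €0.00 = €137,897.71.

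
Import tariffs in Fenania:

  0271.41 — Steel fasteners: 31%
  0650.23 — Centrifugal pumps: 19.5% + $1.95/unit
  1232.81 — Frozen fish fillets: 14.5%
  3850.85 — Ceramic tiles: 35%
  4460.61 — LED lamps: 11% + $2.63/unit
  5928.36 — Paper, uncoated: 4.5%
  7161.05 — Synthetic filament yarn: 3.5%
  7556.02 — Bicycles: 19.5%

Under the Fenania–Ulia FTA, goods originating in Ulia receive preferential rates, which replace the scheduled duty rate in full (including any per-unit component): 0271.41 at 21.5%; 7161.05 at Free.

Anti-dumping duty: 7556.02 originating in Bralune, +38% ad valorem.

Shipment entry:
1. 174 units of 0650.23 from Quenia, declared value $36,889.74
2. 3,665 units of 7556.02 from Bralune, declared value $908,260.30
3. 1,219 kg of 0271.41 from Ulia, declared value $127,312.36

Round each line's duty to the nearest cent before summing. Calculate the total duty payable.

$557,154.63

Line 1 (0650.23, Quenia, 174 units, $36,889.74):
Base rate for 0650.23 is 19.5% + $1.95/unit.
Duty = $36,889.74 × 19.5% + 174 × $1.95 = $7,532.80.
Line 2 (7556.02, Bralune, 3,665 units, $908,260.30):
Base rate for 7556.02 is 19.5%.
Additional duty on 7556.02 from Bralune: +38%. Applied ad valorem rate: 19.5% + 38% = 57.5%.
Duty = $908,260.30 × 57.5% = $522,249.67.
Line 3 (0271.41, Ulia, 1,219 kg, $127,312.36):
Base rate for 0271.41 is 31%.
Origin Ulia qualifies under the Fenania–Ulia agreement and 0271.41 is covered: preferential rate 21.5% applies instead.
Duty = $127,312.36 × 21.5% = $27,372.16.
Total = $7,532.80 + $522,249.67 + $27,372.16 = $557,154.63.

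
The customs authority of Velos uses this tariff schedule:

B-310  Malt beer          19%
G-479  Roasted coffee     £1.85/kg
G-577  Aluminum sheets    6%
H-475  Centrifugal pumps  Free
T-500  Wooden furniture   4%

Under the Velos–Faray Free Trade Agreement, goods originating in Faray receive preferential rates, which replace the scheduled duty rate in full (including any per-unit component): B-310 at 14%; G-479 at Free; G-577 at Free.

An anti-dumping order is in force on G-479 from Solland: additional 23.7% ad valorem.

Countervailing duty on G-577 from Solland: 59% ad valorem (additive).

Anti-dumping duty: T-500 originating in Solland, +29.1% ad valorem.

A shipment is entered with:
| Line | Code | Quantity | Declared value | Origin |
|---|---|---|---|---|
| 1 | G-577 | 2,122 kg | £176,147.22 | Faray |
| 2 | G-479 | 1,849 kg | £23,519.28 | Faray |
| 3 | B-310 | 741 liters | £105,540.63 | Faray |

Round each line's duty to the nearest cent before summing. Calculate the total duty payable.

£14,775.69

Line 1 (G-577, Faray, 2,122 kg, £176,147.22):
Base rate for G-577 is 6%.
Origin Faray qualifies under the Velos–Faray agreement and G-577 is covered: preferential rate Free applies instead.
The additional-duty order on G-577 targets Solland, not Faray; it does not apply.
Duty = £176,147.22 × 0% = £0.00.
Line 2 (G-479, Faray, 1,849 kg, £23,519.28):
Base rate for G-479 is £1.85/kg.
Origin Faray qualifies under the Velos–Faray agreement and G-479 is covered: preferential rate Free applies instead.
The additional-duty order on G-479 targets Solland, not Faray; it does not apply.
Duty = £23,519.28 × 0% = £0.00.
Line 3 (B-310, Faray, 741 liters, £105,540.63):
Base rate for B-310 is 19%.
Origin Faray qualifies under the Velos–Faray agreement and B-310 is covered: preferential rate 14% applies instead.
Duty = £105,540.63 × 14% = £14,775.69.
Total = £0.00 + £0.00 + £14,775.69 = £14,775.69.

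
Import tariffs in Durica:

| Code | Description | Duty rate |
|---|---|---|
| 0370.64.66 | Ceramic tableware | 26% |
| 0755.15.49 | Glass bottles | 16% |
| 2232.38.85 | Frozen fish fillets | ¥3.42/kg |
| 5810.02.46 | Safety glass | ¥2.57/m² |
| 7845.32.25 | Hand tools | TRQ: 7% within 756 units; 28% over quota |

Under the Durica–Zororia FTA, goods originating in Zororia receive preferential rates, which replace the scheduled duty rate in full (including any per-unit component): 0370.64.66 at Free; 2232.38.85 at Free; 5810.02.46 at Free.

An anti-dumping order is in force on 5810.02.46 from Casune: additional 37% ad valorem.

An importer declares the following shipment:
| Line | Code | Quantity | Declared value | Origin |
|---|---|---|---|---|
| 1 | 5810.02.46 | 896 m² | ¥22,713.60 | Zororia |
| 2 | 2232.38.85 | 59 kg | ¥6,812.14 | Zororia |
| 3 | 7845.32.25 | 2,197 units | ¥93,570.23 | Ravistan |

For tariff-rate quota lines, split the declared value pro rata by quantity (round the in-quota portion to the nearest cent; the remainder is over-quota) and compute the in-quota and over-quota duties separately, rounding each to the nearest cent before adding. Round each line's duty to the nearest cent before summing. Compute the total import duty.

¥19,438.07

Line 1 (5810.02.46, Zororia, 896 m², ¥22,713.60):
Base rate for 5810.02.46 is ¥2.57/m².
Origin Zororia qualifies under the Durica–Zororia agreement and 5810.02.46 is covered: preferential rate Free applies instead.
The additional-duty order on 5810.02.46 targets Casune, not Zororia; it does not apply.
Duty = ¥22,713.60 × 0% = ¥0.00.
Line 2 (2232.38.85, Zororia, 59 kg, ¥6,812.14):
Base rate for 2232.38.85 is ¥3.42/kg.
Origin Zororia qualifies under the Durica–Zororia agreement and 2232.38.85 is covered: preferential rate Free applies instead.
Duty = ¥6,812.14 × 0% = ¥0.00.
Line 3 (7845.32.25, Ravistan, 2,197 units, ¥93,570.23):
Code 7845.32.25 is under a tariff-rate quota (threshold 756 units). In-quota: 756 units at 7%; over-quota: 1,441 units at 28%.
Pro-rata value split: in-quota = ¥93,570.23 × 756/2,197 = ¥32,198.04; over-quota = ¥93,570.23 − ¥32,198.04 = ¥61,372.19.
In-quota duty = ¥32,198.04 × 7% = ¥2,253.86. Over-quota duty = ¥61,372.19 × 28% = ¥17,184.21.
Line duty = ¥2,253.86 + ¥17,184.21 = ¥19,438.07.
Total = ¥0.00 + ¥0.00 + ¥19,438.07 = ¥19,438.07.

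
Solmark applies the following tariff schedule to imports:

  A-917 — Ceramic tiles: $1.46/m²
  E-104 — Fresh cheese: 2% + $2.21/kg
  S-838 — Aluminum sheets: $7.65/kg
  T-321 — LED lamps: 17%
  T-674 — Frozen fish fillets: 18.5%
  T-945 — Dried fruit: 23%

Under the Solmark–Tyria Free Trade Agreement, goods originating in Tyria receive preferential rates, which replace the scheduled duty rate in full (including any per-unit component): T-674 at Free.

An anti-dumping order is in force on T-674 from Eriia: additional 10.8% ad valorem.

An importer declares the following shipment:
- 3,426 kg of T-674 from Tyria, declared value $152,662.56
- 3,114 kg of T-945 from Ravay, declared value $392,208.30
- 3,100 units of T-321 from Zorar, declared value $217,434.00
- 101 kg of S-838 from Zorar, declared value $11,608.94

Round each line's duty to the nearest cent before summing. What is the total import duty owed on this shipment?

$127,944.34

Line 1 (T-674, Tyria, 3,426 kg, $152,662.56):
Base rate for T-674 is 18.5%.
Origin Tyria qualifies under the Solmark–Tyria agreement and T-674 is covered: preferential rate Free applies instead.
The additional-duty order on T-674 targets Eriia, not Tyria; it does not apply.
Duty = $152,662.56 × 0% = $0.00.
Line 2 (T-945, Ravay, 3,114 kg, $392,208.30):
Base rate for T-945 is 23%.
Duty = $392,208.30 × 23% = $90,207.91.
Line 3 (T-321, Zorar, 3,100 units, $217,434.00):
Base rate for T-321 is 17%.
Duty = $217,434.00 × 17% = $36,963.78.
Line 4 (S-838, Zorar, 101 kg, $11,608.94):
Base rate for S-838 is $7.65/kg.
Duty = 101 × $7.65 = $772.65.
Total = $0.00 + $90,207.91 + $36,963.78 + $772.65 = $127,944.34.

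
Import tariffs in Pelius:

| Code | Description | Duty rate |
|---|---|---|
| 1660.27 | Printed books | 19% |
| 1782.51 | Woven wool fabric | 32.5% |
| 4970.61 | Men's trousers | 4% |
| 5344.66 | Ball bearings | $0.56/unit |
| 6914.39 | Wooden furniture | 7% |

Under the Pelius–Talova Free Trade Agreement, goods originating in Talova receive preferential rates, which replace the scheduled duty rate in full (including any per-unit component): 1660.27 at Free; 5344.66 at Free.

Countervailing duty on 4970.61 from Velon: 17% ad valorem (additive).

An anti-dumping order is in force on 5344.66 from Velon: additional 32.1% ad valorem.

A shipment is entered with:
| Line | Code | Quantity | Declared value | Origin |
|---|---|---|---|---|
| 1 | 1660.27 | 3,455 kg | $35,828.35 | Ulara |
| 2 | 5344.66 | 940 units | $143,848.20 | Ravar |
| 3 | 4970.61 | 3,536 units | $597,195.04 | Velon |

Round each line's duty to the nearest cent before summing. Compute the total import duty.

Line 1 (1660.27, Ulara, 3,455 kg, $35,828.35):
Base rate for 1660.27 is 19%.
1660.27 has an FTA preferential rate, but origin Ulara is not Talova; base rate stands.
Duty = $35,828.35 × 19% = $6,807.39.
Line 2 (5344.66, Ravar, 940 units, $143,848.20):
Base rate for 5344.66 is $0.56/unit.
5344.66 has an FTA preferential rate, but origin Ravar is not Talova; base rate stands.
The additional-duty order on 5344.66 targets Velon, not Ravar; it does not apply.
Duty = 940 × $0.56 = $526.40.
Line 3 (4970.61, Velon, 3,536 units, $597,195.04):
Base rate for 4970.61 is 4%.
Additional duty on 4970.61 from Velon: +17%. Applied ad valorem rate: 4% + 17% = 21%.
Duty = $597,195.04 × 21% = $125,410.96.
Total = $6,807.39 + $526.40 + $125,410.96 = $132,744.75.

$132,744.75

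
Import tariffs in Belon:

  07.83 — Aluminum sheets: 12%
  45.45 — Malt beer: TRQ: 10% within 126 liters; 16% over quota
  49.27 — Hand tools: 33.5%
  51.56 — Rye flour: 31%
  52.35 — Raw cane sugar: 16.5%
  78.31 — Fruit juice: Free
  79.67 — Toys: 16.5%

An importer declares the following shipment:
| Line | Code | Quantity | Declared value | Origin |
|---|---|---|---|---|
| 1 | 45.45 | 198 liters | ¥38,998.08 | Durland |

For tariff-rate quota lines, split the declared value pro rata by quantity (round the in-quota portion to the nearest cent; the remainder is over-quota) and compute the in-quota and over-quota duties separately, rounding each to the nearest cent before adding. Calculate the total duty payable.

Line 1 (45.45, Durland, 198 liters, ¥38,998.08):
Code 45.45 is under a tariff-rate quota (threshold 126 liters). In-quota: 126 liters at 10%; over-quota: 72 liters at 16%.
Pro-rata value split: in-quota = ¥38,998.08 × 126/198 = ¥24,816.96; over-quota = ¥38,998.08 − ¥24,816.96 = ¥14,181.12.
In-quota duty = ¥24,816.96 × 10% = ¥2,481.70. Over-quota duty = ¥14,181.12 × 16% = ¥2,268.98.
Line duty = ¥2,481.70 + ¥2,268.98 = ¥4,750.68.

¥4,750.68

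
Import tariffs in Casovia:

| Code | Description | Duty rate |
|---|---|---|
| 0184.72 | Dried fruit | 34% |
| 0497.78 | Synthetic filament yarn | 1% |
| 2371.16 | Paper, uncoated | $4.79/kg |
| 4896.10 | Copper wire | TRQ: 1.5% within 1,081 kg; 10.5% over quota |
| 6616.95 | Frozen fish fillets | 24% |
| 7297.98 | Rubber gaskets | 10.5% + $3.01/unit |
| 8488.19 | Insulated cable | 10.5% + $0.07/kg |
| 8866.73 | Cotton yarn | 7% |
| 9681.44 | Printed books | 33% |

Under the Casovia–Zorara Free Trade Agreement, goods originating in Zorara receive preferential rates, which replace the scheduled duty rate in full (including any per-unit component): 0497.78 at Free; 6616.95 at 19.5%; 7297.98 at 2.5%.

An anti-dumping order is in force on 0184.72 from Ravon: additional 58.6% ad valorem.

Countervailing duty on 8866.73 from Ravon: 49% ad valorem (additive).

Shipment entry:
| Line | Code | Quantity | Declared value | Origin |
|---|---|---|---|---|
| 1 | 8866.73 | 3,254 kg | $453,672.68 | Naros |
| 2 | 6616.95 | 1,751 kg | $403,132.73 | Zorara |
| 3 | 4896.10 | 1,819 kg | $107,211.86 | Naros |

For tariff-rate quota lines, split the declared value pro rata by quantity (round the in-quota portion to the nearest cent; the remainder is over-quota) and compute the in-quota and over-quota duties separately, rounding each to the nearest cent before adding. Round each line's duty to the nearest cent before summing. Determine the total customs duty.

Line 1 (8866.73, Naros, 3,254 kg, $453,672.68):
Base rate for 8866.73 is 7%.
The additional-duty order on 8866.73 targets Ravon, not Naros; it does not apply.
Duty = $453,672.68 × 7% = $31,757.09.
Line 2 (6616.95, Zorara, 1,751 kg, $403,132.73):
Base rate for 6616.95 is 24%.
Origin Zorara qualifies under the Casovia–Zorara agreement and 6616.95 is covered: preferential rate 19.5% applies instead.
Duty = $403,132.73 × 19.5% = $78,610.88.
Line 3 (4896.10, Naros, 1,819 kg, $107,211.86):
Code 4896.10 is under a tariff-rate quota (threshold 1,081 kg). In-quota: 1,081 kg at 1.5%; over-quota: 738 kg at 10.5%.
Pro-rata value split: in-quota = $107,211.86 × 1,081/1,819 = $63,714.14; over-quota = $107,211.86 − $63,714.14 = $43,497.72.
In-quota duty = $63,714.14 × 1.5% = $955.71. Over-quota duty = $43,497.72 × 10.5% = $4,567.26.
Line duty = $955.71 + $4,567.26 = $5,522.97.
Total = $31,757.09 + $78,610.88 + $5,522.97 = $115,890.94.

$115,890.94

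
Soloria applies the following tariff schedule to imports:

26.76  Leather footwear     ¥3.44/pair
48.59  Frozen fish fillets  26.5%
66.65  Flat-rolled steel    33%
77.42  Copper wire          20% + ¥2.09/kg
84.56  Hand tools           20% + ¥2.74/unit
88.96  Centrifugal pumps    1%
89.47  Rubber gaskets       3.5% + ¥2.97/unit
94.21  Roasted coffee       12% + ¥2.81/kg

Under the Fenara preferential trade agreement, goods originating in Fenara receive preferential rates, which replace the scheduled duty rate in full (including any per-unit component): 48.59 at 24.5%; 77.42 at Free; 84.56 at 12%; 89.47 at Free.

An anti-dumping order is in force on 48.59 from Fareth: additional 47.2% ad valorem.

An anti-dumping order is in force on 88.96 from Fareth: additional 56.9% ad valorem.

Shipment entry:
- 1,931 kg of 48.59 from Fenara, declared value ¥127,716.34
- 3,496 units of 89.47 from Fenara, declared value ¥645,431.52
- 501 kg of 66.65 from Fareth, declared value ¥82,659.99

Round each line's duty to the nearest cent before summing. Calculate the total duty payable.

¥58,568.30

Line 1 (48.59, Fenara, 1,931 kg, ¥127,716.34):
Base rate for 48.59 is 26.5%.
Origin Fenara qualifies under the Soloria–Fenara agreement and 48.59 is covered: preferential rate 24.5% applies instead.
The additional-duty order on 48.59 targets Fareth, not Fenara; it does not apply.
Duty = ¥127,716.34 × 24.5% = ¥31,290.50.
Line 2 (89.47, Fenara, 3,496 units, ¥645,431.52):
Base rate for 89.47 is 3.5% + ¥2.97/unit.
Origin Fenara qualifies under the Soloria–Fenara agreement and 89.47 is covered: preferential rate Free applies instead.
Duty = ¥645,431.52 × 0% = ¥0.00.
Line 3 (66.65, Fareth, 501 kg, ¥82,659.99):
Base rate for 66.65 is 33%.
Duty = ¥82,659.99 × 33% = ¥27,277.80.
Total = ¥31,290.50 + ¥0.00 + ¥27,277.80 = ¥58,568.30.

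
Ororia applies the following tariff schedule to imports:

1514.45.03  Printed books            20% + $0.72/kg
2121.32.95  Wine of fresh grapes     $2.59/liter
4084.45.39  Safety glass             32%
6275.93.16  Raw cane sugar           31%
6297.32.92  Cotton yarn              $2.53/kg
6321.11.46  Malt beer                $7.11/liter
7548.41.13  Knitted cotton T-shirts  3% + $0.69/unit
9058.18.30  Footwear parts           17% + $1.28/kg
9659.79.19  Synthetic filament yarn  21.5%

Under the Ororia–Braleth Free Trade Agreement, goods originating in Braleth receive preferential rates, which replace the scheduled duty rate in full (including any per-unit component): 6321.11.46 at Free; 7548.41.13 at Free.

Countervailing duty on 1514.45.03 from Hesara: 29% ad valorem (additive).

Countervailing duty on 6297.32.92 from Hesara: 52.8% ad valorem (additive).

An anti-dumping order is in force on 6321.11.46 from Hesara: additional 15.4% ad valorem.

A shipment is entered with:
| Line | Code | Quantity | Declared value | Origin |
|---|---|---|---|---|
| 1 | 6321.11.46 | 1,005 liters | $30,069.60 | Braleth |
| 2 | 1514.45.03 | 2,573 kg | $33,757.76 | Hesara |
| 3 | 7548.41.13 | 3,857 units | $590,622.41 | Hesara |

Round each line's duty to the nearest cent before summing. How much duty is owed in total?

Line 1 (6321.11.46, Braleth, 1,005 liters, $30,069.60):
Base rate for 6321.11.46 is $7.11/liter.
Origin Braleth qualifies under the Ororia–Braleth agreement and 6321.11.46 is covered: preferential rate Free applies instead.
The additional-duty order on 6321.11.46 targets Hesara, not Braleth; it does not apply.
Duty = $30,069.60 × 0% = $0.00.
Line 2 (1514.45.03, Hesara, 2,573 kg, $33,757.76):
Base rate for 1514.45.03 is 20% + $0.72/kg.
Additional duty on 1514.45.03 from Hesara: +29%. Applied ad valorem rate: 20% + 29% = 49%.
Duty = $33,757.76 × 49% + 2,573 × $0.72 = $18,393.86.
Line 3 (7548.41.13, Hesara, 3,857 units, $590,622.41):
Base rate for 7548.41.13 is 3% + $0.69/unit.
7548.41.13 has an FTA preferential rate, but origin Hesara is not Braleth; base rate stands.
Duty = $590,622.41 × 3% + 3,857 × $0.69 = $20,380.00.
Total = $0.00 + $18,393.86 + $20,380.00 = $38,773.86.

$38,773.86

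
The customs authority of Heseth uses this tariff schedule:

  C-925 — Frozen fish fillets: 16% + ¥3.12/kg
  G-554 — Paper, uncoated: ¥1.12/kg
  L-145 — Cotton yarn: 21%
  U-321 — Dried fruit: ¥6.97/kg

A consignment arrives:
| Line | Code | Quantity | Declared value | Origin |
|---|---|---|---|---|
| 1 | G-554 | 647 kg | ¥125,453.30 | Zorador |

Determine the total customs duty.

Line 1 (G-554, Zorador, 647 kg, ¥125,453.30):
Base rate for G-554 is ¥1.12/kg.
Duty = 647 × ¥1.12 = ¥724.64.

¥724.64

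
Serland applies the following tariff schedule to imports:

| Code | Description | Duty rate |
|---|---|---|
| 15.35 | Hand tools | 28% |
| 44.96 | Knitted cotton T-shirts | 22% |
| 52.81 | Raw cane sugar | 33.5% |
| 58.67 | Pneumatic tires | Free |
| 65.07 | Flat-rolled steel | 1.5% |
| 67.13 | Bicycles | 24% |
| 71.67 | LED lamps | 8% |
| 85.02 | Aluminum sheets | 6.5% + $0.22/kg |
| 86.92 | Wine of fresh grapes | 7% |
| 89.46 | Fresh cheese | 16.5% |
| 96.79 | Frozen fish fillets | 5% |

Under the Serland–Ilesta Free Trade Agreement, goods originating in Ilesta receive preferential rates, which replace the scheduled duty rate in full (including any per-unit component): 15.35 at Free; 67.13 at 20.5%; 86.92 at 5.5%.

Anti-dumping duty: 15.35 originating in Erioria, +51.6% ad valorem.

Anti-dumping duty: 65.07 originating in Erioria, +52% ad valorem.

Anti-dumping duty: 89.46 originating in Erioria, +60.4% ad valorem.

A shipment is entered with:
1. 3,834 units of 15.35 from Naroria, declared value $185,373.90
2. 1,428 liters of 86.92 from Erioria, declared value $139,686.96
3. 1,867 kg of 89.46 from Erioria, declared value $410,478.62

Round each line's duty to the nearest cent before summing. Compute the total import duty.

$377,340.84

Line 1 (15.35, Naroria, 3,834 units, $185,373.90):
Base rate for 15.35 is 28%.
15.35 has an FTA preferential rate, but origin Naroria is not Ilesta; base rate stands.
The additional-duty order on 15.35 targets Erioria, not Naroria; it does not apply.
Duty = $185,373.90 × 28% = $51,904.69.
Line 2 (86.92, Erioria, 1,428 liters, $139,686.96):
Base rate for 86.92 is 7%.
86.92 has an FTA preferential rate, but origin Erioria is not Ilesta; base rate stands.
Duty = $139,686.96 × 7% = $9,778.09.
Line 3 (89.46, Erioria, 1,867 kg, $410,478.62):
Base rate for 89.46 is 16.5%.
Additional duty on 89.46 from Erioria: +60.4%. Applied ad valorem rate: 16.5% + 60.4% = 76.9%.
Duty = $410,478.62 × 76.9% = $315,658.06.
Total = $51,904.69 + $9,778.09 + $315,658.06 = $377,340.84.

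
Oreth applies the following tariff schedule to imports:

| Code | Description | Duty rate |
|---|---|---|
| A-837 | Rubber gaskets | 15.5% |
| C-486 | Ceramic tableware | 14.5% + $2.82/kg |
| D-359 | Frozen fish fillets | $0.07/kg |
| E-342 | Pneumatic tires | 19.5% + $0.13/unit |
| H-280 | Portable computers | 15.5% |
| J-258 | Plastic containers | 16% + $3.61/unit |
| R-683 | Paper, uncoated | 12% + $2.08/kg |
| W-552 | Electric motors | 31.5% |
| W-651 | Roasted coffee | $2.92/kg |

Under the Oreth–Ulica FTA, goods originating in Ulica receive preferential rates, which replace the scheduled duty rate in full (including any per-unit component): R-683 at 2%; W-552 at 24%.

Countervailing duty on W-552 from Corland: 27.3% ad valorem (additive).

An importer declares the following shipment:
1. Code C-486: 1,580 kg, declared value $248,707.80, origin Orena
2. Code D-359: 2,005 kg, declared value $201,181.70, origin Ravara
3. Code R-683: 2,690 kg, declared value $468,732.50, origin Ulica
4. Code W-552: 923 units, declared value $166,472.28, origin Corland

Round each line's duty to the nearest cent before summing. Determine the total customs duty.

Line 1 (C-486, Orena, 1,580 kg, $248,707.80):
Base rate for C-486 is 14.5% + $2.82/kg.
Duty = $248,707.80 × 14.5% + 1,580 × $2.82 = $40,518.23.
Line 2 (D-359, Ravara, 2,005 kg, $201,181.70):
Base rate for D-359 is $0.07/kg.
Duty = 2,005 × $0.07 = $140.35.
Line 3 (R-683, Ulica, 2,690 kg, $468,732.50):
Base rate for R-683 is 12% + $2.08/kg.
Origin Ulica qualifies under the Oreth–Ulica agreement and R-683 is covered: preferential rate 2% applies instead.
Duty = $468,732.50 × 2% = $9,374.65.
Line 4 (W-552, Corland, 923 units, $166,472.28):
Base rate for W-552 is 31.5%.
W-552 has an FTA preferential rate, but origin Corland is not Ulica; base rate stands.
Additional duty on W-552 from Corland: +27.3%. Applied ad valorem rate: 31.5% + 27.3% = 58.8%.
Duty = $166,472.28 × 58.8% = $97,885.70.
Total = $40,518.23 + $140.35 + $9,374.65 + $97,885.70 = $147,918.93.

$147,918.93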